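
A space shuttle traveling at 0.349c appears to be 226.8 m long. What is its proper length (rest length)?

Contracted length L = 226.8 m
γ = 1/√(1 - 0.349²) = 1.067
L₀ = γL = 1.067 × 226.8 = 242.0 m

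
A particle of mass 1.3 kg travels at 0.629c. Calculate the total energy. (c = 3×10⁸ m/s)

γ = 1/√(1 - 0.629²) = 1.286
mc² = 1.3 × (3×10⁸)² = 1.170×10¹⁷ J
E = γmc² = 1.286 × 1.170×10¹⁷ = 1.505×10¹⁷ J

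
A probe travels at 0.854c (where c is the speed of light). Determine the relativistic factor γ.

v/c = 0.854, so (v/c)² = 0.729316
1 - (v/c)² = 0.270684
γ = 1/√(0.270684) = 1.922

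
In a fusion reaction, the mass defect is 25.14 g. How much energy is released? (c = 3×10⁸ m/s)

Convert mass defect: Δm = 25.14 g = 0.02514 kg
E = Δm·c² = 0.02514 × (3×10⁸)²
= 0.02514 × 9×10¹⁶ = 2.263×10¹⁵ J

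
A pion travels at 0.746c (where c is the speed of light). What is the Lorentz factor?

v/c = 0.746, so (v/c)² = 0.556516
1 - (v/c)² = 0.443484
γ = 1/√(0.443484) = 1.502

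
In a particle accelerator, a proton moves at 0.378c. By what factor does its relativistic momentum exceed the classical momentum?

p_rel = γmv, p_class = mv
Ratio = γ = 1/√(1 - 0.378²)
= 1/√(0.857116) = 1.080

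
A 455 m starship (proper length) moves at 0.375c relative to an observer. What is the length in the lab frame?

Proper length L₀ = 455 m
γ = 1/√(1 - 0.375²) = 1.0787
L = L₀/γ = 455/1.0787 = 421.8 m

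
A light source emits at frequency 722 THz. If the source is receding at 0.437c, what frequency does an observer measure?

β = v/c = 0.437
(1-β)/(1+β) = 0.563/1.437 = 0.3918
Doppler factor = √(0.3918) = 0.6259
f_obs = 722 × 0.6259 = 451.9 THz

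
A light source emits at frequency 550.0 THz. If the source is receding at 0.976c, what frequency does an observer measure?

β = v/c = 0.976
(1-β)/(1+β) = 0.024/1.976 = 0.01215
Doppler factor = √(0.01215) = 0.1102
f_obs = 550.0 × 0.1102 = 60.61 THz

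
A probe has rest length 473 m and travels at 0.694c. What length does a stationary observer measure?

Proper length L₀ = 473 m
γ = 1/√(1 - 0.694²) = 1.389
L = L₀/γ = 473/1.389 = 340.5 m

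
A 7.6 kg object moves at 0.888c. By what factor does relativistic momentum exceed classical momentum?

p_rel = γmv, p_class = mv
Ratio = γ = 1/√(1 - 0.888²) = 2.175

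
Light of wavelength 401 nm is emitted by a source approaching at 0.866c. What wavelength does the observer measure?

β = 0.866
Wavelength Doppler factor = √(0.134/1.866) = √(0.07181) = 0.2680
λ_obs = 401 × 0.2680 = 107.5 nm (blueshift)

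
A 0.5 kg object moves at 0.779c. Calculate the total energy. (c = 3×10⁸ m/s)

γ = 1/√(1 - 0.779²) = 1.5948
mc² = 0.5 × (3×10⁸)² = 4.500×10¹⁶ J
E = γmc² = 1.5948 × 4.500×10¹⁶ = 7.177×10¹⁶ J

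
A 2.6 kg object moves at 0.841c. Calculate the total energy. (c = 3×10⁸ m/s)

γ = 1/√(1 - 0.841²) = 1.8483
mc² = 2.6 × (3×10⁸)² = 2.340×10¹⁷ J
E = γmc² = 1.8483 × 2.340×10¹⁷ = 4.325×10¹⁷ J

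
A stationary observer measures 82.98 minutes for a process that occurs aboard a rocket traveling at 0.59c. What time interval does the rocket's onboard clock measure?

Dilated time Δt = 82.98 minutes
γ = 1/√(1 - 0.59²) = 1.2385
Δt₀ = Δt/γ = 82.98/1.2385 = 67.00 minutes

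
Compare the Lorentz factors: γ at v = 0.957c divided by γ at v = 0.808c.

γ₁ = 1/√(1 - 0.957²) = 3.447
γ₂ = 1/√(1 - 0.808²) = 1.697
γ₁/γ₂ = 3.447/1.697 = 2.031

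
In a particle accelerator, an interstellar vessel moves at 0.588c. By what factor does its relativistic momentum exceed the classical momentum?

p_rel = γmv, p_class = mv
Ratio = γ = 1/√(1 - 0.588²)
= 1/√(0.654256) = 1.236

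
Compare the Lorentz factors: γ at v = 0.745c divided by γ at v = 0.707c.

γ₁ = 1/√(1 - 0.745²) = 1.499
γ₂ = 1/√(1 - 0.707²) = 1.414
γ₁/γ₂ = 1.499/1.414 = 1.060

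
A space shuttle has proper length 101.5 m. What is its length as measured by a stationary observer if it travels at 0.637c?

Proper length L₀ = 101.5 m
γ = 1/√(1 - 0.637²) = 1.29725
L = L₀/γ = 101.5/1.29725 = 78.24 m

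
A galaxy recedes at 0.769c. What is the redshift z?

β = 0.769
(1+β)/(1-β) = 1.769/0.231 = 7.658
√(7.658) = 2.767
z = 2.767 - 1 = 1.767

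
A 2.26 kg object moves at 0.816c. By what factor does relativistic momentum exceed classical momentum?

p_rel = γmv, p_class = mv
Ratio = γ = 1/√(1 - 0.816²) = 1.730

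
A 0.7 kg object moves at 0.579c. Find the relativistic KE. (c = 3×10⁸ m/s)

γ = 1/√(1 - 0.579²) = 1.2265
γ - 1 = 0.2265
KE = (γ-1)mc² = 0.2265 × 0.7 × (3×10⁸)² = 1.427×10¹⁶ J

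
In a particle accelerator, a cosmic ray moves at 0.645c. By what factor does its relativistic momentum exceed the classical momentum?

p_rel = γmv, p_class = mv
Ratio = γ = 1/√(1 - 0.645²)
= 1/√(0.583975) = 1.309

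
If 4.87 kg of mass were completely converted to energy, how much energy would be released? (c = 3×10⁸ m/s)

Using E = mc²:
c² = (3×10⁸)² = 9×10¹⁶ m²/s²
E = 4.87 × 9×10¹⁶ = 4.383×10¹⁷ J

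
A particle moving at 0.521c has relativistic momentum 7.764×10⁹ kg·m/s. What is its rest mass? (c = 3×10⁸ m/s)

γ = 1/√(1 - 0.521²) = 1.1716
v = 0.521 × 3×10⁸ = 1.563×10⁸ m/s
m = p/(γv) = 7.764×10⁹/(1.1716 × 1.563×10⁸) = 42.40 kg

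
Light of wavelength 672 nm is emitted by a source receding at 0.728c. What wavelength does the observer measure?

β = 0.728
Wavelength Doppler factor = √(1.728/0.272) = √(6.353) = 2.521
λ_obs = 672 × 2.521 = 1694 nm (redshift)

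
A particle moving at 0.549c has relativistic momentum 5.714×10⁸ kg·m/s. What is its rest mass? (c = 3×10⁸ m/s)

γ = 1/√(1 - 0.549²) = 1.1964
v = 0.549 × 3×10⁸ = 1.647×10⁸ m/s
m = p/(γv) = 5.714×10⁸/(1.1964 × 1.647×10⁸) = 2.900 kg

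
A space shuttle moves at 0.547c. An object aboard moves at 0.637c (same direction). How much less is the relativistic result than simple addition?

Classical: u' + v = 0.637 + 0.547 = 1.184c
Relativistic: u = (0.637 + 0.547)/(1 + 0.348439) = 1.184/1.348439 = 0.8781c
Difference: 1.184 - 0.8781 = 0.3059c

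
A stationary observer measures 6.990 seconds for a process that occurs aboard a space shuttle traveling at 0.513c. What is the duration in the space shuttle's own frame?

Dilated time Δt = 6.990 seconds
γ = 1/√(1 - 0.513²) = 1.165
Δt₀ = Δt/γ = 6.990/1.165 = 6.000 seconds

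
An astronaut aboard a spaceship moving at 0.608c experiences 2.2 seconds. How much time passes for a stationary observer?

Proper time Δt₀ = 2.2 seconds
γ = 1/√(1 - 0.608²) = 1.2595
Δt = γΔt₀ = 1.2595 × 2.2 = 2.771 seconds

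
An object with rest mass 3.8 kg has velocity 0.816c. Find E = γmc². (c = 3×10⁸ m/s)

γ = 1/√(1 - 0.816²) = 1.7299
mc² = 3.8 × (3×10⁸)² = 3.420×10¹⁷ J
E = γmc² = 1.7299 × 3.420×10¹⁷ = 5.916×10¹⁷ J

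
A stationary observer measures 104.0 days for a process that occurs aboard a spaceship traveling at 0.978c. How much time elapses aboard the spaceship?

Dilated time Δt = 104.0 days
γ = 1/√(1 - 0.978²) = 4.794
Δt₀ = Δt/γ = 104.0/4.794 = 21.69 days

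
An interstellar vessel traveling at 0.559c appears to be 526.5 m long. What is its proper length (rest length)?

Contracted length L = 526.5 m
γ = 1/√(1 - 0.559²) = 1.206
L₀ = γL = 1.206 × 526.5 = 635.0 m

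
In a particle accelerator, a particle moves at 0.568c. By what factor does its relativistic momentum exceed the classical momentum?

p_rel = γmv, p_class = mv
Ratio = γ = 1/√(1 - 0.568²)
= 1/√(0.677376) = 1.215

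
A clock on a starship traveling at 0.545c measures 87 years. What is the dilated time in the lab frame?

Proper time Δt₀ = 87 years
γ = 1/√(1 - 0.545²) = 1.193
Δt = γΔt₀ = 1.193 × 87 = 103.8 years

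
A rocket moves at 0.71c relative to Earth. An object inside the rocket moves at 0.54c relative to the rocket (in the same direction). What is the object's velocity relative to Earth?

u = (u' + v)/(1 + u'v/c²)
Numerator: 0.54 + 0.71 = 1.25
Denominator: 1 + 0.3834 = 1.3834
u = 1.25/1.3834 = 0.9036c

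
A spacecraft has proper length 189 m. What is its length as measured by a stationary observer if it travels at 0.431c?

Proper length L₀ = 189 m
γ = 1/√(1 - 0.431²) = 1.1082
L = L₀/γ = 189/1.1082 = 170.5 m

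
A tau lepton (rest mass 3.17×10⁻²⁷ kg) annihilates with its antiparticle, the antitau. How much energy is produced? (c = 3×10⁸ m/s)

Both particles have the same rest mass, so total mass = 2m
E = 2m·c² = 2 × 3.17×10⁻²⁷ × (3×10⁸)²
= 2 × 3.17×10⁻²⁷ × 9×10¹⁶
= 5.706×10⁻¹⁰ J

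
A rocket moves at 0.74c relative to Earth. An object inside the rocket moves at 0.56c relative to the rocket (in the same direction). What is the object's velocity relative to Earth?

u = (u' + v)/(1 + u'v/c²)
Numerator: 0.56 + 0.74 = 1.3
Denominator: 1 + 0.4144 = 1.4144
u = 1.3/1.4144 = 0.9191c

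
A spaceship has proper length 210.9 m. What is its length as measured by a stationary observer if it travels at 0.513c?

Proper length L₀ = 210.9 m
γ = 1/√(1 - 0.513²) = 1.165
L = L₀/γ = 210.9/1.165 = 181.0 m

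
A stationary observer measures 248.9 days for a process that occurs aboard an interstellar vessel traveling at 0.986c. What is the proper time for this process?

Dilated time Δt = 248.9 days
γ = 1/√(1 - 0.986²) = 5.997
Δt₀ = Δt/γ = 248.9/5.997 = 41.50 days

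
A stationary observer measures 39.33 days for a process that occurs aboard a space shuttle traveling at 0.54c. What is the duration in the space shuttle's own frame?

Dilated time Δt = 39.33 days
γ = 1/√(1 - 0.54²) = 1.1881
Δt₀ = Δt/γ = 39.33/1.1881 = 33.10 days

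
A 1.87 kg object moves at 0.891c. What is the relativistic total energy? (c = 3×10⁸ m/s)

γ = 1/√(1 - 0.891²) = 2.2026
mc² = 1.87 × (3×10⁸)² = 1.683×10¹⁷ J
E = γmc² = 2.2026 × 1.683×10¹⁷ = 3.707×10¹⁷ J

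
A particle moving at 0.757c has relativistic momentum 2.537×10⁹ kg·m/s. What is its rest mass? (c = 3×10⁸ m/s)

γ = 1/√(1 - 0.757²) = 1.53042
v = 0.757 × 3×10⁸ = 2.271×10⁸ m/s
m = p/(γv) = 2.537×10⁹/(1.53042 × 2.271×10⁸) = 7.299 kg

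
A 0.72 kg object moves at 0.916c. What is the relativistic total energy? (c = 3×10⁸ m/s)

γ = 1/√(1 - 0.916²) = 2.493
mc² = 0.72 × (3×10⁸)² = 6.480×10¹⁶ J
E = γmc² = 2.493 × 6.480×10¹⁶ = 1.615×10¹⁷ J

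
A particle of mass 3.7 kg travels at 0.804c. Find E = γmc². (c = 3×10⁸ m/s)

γ = 1/√(1 - 0.804²) = 1.6817
mc² = 3.7 × (3×10⁸)² = 3.330×10¹⁷ J
E = γmc² = 1.6817 × 3.330×10¹⁷ = 5.600×10¹⁷ J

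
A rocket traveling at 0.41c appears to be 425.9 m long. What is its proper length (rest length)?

Contracted length L = 425.9 m
γ = 1/√(1 - 0.41²) = 1.0964
L₀ = γL = 1.0964 × 425.9 = 467.0 m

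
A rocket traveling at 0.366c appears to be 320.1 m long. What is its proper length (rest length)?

Contracted length L = 320.1 m
γ = 1/√(1 - 0.366²) = 1.0746
L₀ = γL = 1.0746 × 320.1 = 344.0 m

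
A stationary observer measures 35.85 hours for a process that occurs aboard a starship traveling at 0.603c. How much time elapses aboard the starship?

Dilated time Δt = 35.85 hours
γ = 1/√(1 - 0.603²) = 1.2535
Δt₀ = Δt/γ = 35.85/1.2535 = 28.60 hours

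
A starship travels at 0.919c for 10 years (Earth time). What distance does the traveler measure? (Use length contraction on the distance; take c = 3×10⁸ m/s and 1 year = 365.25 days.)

Earth distance: d = v × t = 0.919c × 10 yr = 8.7004×10¹⁶ m
γ = 2.5364
d' = d/γ = 8.7004×10¹⁶/2.5364 = 3.430×10¹⁶ m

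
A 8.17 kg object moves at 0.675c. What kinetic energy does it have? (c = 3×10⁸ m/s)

γ = 1/√(1 - 0.675²) = 1.3553
γ - 1 = 0.3553
KE = (γ-1)mc² = 0.3553 × 8.17 × (3×10⁸)² = 2.613×10¹⁷ J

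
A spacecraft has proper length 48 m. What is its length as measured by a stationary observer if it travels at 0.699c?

Proper length L₀ = 48 m
γ = 1/√(1 - 0.699²) = 1.398
L = L₀/γ = 48/1.398 = 34.33 m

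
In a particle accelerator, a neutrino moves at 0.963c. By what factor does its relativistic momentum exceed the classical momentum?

p_rel = γmv, p_class = mv
Ratio = γ = 1/√(1 - 0.963²)
= 1/√(0.072631) = 3.711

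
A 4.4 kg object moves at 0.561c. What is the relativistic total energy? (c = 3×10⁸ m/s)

γ = 1/√(1 - 0.561²) = 1.208
mc² = 4.4 × (3×10⁸)² = 3.960×10¹⁷ J
E = γmc² = 1.208 × 3.960×10¹⁷ = 4.784×10¹⁷ J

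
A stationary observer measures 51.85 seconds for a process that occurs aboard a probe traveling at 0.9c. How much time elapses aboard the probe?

Dilated time Δt = 51.85 seconds
γ = 1/√(1 - 0.9²) = 2.294
Δt₀ = Δt/γ = 51.85/2.294 = 22.60 seconds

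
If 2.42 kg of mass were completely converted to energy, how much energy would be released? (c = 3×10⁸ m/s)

Using E = mc²:
c² = (3×10⁸)² = 9×10¹⁶ m²/s²
E = 2.42 × 9×10¹⁶ = 2.178×10¹⁷ J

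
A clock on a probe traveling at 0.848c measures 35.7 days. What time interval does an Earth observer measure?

Proper time Δt₀ = 35.7 days
γ = 1/√(1 - 0.848²) = 1.8868
Δt = γΔt₀ = 1.8868 × 35.7 = 67.36 days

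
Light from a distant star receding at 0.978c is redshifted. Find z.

β = 0.978
(1+β)/(1-β) = 1.978/0.022 = 89.91
√(89.91) = 9.482
z = 9.482 - 1 = 8.482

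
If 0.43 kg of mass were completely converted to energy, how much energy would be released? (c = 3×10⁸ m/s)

Using E = mc²:
c² = (3×10⁸)² = 9×10¹⁶ m²/s²
E = 0.43 × 9×10¹⁶ = 3.870×10¹⁶ J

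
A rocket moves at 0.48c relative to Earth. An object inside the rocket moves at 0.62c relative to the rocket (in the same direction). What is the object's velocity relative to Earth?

u = (u' + v)/(1 + u'v/c²)
Numerator: 0.62 + 0.48 = 1.1
Denominator: 1 + 0.2976 = 1.2976
u = 1.1/1.2976 = 0.8477c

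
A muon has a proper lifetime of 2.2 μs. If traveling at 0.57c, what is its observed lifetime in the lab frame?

Proper lifetime τ₀ = 2.2 μs
γ = 1/√(1 - 0.57²) = 1.2171
τ = γτ₀ = 1.2171 × 2.2 μs = 2.678 μs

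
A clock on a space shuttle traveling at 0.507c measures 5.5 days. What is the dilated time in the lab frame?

Proper time Δt₀ = 5.5 days
γ = 1/√(1 - 0.507²) = 1.1602
Δt = γΔt₀ = 1.1602 × 5.5 = 6.381 days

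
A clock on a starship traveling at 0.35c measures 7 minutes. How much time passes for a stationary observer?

Proper time Δt₀ = 7 minutes
γ = 1/√(1 - 0.35²) = 1.0675
Δt = γΔt₀ = 1.0675 × 7 = 7.473 minutes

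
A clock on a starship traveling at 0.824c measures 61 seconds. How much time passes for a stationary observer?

Proper time Δt₀ = 61 seconds
γ = 1/√(1 - 0.824²) = 1.765
Δt = γΔt₀ = 1.765 × 61 = 107.7 seconds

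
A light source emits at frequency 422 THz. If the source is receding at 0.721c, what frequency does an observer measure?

β = v/c = 0.721
(1-β)/(1+β) = 0.279/1.721 = 0.1621
Doppler factor = √(0.1621) = 0.4026
f_obs = 422 × 0.4026 = 169.9 THz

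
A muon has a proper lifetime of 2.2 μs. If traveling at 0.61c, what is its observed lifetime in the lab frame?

Proper lifetime τ₀ = 2.2 μs
γ = 1/√(1 - 0.61²) = 1.262
τ = γτ₀ = 1.262 × 2.2 μs = 2.776 μs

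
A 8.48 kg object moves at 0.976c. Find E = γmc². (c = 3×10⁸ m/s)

γ = 1/√(1 - 0.976²) = 4.592
mc² = 8.48 × (3×10⁸)² = 7.632×10¹⁷ J
E = γmc² = 4.592 × 7.632×10¹⁷ = 3.505×10¹⁸ J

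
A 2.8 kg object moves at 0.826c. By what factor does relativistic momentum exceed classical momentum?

p_rel = γmv, p_class = mv
Ratio = γ = 1/√(1 - 0.826²) = 1.774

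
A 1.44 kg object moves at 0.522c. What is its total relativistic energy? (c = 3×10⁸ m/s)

γ = 1/√(1 - 0.522²) = 1.172
mc² = 1.44 × (3×10⁸)² = 1.296×10¹⁷ J
E = γmc² = 1.172 × 1.296×10¹⁷ = 1.519×10¹⁷ J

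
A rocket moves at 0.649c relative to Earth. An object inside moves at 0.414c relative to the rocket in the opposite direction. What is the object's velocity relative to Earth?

Object's velocity in rocket frame is u' = -0.414c
u = (u' + v)/(1 + u'v/c²) = (v - 0.414)/(1 - 0.414·v/c²)
Numerator: 0.649 - 0.414 = 0.235
Denominator: 1 - 0.268686 = 0.731314
u = 0.235/0.731314 = 0.3213c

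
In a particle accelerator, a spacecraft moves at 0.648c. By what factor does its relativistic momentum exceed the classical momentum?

p_rel = γmv, p_class = mv
Ratio = γ = 1/√(1 - 0.648²)
= 1/√(0.580096) = 1.313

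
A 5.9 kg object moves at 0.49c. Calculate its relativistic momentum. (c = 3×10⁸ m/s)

γ = 1/√(1 - 0.49²) = 1.14715
v = 0.49 × 3×10⁸ = 1.470×10⁸ m/s
p = γmv = 1.14715 × 5.9 × 1.470×10⁸ = 9.949×10⁸ kg·m/s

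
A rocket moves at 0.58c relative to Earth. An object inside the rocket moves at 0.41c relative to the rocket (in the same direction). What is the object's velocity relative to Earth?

u = (u' + v)/(1 + u'v/c²)
Numerator: 0.41 + 0.58 = 0.99
Denominator: 1 + 0.2378 = 1.2378
u = 0.99/1.2378 = 0.7998c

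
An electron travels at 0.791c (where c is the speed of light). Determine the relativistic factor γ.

v/c = 0.791, so (v/c)² = 0.625681
1 - (v/c)² = 0.374319
γ = 1/√(0.374319) = 1.634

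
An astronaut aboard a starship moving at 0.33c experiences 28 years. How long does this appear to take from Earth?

Proper time Δt₀ = 28 years
γ = 1/√(1 - 0.33²) = 1.0593
Δt = γΔt₀ = 1.0593 × 28 = 29.66 years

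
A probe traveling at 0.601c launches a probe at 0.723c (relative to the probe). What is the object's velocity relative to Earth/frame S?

u = (u' + v)/(1 + u'v/c²)
Numerator: 0.723 + 0.601 = 1.324
Denominator: 1 + 0.434523 = 1.434523
u = 1.324/1.434523 = 0.9230c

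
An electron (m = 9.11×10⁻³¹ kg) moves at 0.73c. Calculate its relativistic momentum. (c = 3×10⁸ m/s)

γ = 1/√(1 - 0.73²) = 1.463
v = 0.73 × 3×10⁸ = 2.190×10⁸ m/s
p = γmv = 1.463 × 9.11×10⁻³¹ × 2.190×10⁸ = 2.919×10⁻²² kg·m/s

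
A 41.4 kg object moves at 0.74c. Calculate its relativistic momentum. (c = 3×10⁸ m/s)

γ = 1/√(1 - 0.74²) = 1.4868
v = 0.74 × 3×10⁸ = 2.220×10⁸ m/s
p = γmv = 1.4868 × 41.4 × 2.220×10⁸ = 1.366×10¹⁰ kg·m/s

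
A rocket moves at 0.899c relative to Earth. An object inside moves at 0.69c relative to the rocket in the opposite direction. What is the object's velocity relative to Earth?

Object's velocity in rocket frame is u' = -0.69c
u = (u' + v)/(1 + u'v/c²) = (v - 0.69)/(1 - 0.69·v/c²)
Numerator: 0.899 - 0.69 = 0.209
Denominator: 1 - 0.62031 = 0.37969
u = 0.209/0.37969 = 0.5504c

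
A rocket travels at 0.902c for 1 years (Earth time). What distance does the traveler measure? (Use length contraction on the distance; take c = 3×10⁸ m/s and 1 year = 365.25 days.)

Earth distance: d = v × t = 0.902c × 1 yr = 8.539×10¹⁵ m
γ = 2.316
d' = d/γ = 8.539×10¹⁵/2.316 = 3.687×10¹⁵ m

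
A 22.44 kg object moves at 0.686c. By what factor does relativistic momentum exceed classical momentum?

p_rel = γmv, p_class = mv
Ratio = γ = 1/√(1 - 0.686²) = 1.374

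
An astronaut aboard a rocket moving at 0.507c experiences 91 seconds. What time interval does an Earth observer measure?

Proper time Δt₀ = 91 seconds
γ = 1/√(1 - 0.507²) = 1.160
Δt = γΔt₀ = 1.160 × 91 = 105.6 seconds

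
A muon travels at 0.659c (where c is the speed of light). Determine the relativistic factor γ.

v/c = 0.659, so (v/c)² = 0.434281
1 - (v/c)² = 0.565719
γ = 1/√(0.565719) = 1.330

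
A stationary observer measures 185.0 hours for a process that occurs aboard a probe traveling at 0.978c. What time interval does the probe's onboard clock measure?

Dilated time Δt = 185.0 hours
γ = 1/√(1 - 0.978²) = 4.794
Δt₀ = Δt/γ = 185.0/4.794 = 38.59 hours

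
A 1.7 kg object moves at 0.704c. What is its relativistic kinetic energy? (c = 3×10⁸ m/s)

γ = 1/√(1 - 0.704²) = 1.40805
γ - 1 = 0.40805
KE = (γ-1)mc² = 0.40805 × 1.7 × (3×10⁸)² = 6.243×10¹⁶ J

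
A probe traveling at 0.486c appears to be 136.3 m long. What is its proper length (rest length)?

Contracted length L = 136.3 m
γ = 1/√(1 - 0.486²) = 1.1442
L₀ = γL = 1.1442 × 136.3 = 156.0 m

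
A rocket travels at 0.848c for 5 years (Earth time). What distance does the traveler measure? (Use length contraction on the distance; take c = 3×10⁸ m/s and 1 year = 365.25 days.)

Earth distance: d = v × t = 0.848c × 5 yr = 4.014×10¹⁶ m
γ = 1.887
d' = d/γ = 4.014×10¹⁶/1.887 = 2.127×10¹⁶ m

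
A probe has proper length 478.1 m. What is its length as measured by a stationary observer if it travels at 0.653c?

Proper length L₀ = 478.1 m
γ = 1/√(1 - 0.653²) = 1.3204
L = L₀/γ = 478.1/1.3204 = 362.1 m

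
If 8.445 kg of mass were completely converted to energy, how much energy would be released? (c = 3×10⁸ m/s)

Using E = mc²:
c² = (3×10⁸)² = 9×10¹⁶ m²/s²
E = 8.445 × 9×10¹⁶ = 7.601×10¹⁷ J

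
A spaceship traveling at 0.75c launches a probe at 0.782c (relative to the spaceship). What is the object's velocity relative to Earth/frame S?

u = (u' + v)/(1 + u'v/c²)
Numerator: 0.782 + 0.75 = 1.532
Denominator: 1 + 0.5865 = 1.5865
u = 1.532/1.5865 = 0.9656c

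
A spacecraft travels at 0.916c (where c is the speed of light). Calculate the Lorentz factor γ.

v/c = 0.916, so (v/c)² = 0.839056
1 - (v/c)² = 0.160944
γ = 1/√(0.160944) = 2.493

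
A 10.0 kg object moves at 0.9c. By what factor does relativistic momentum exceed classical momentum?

p_rel = γmv, p_class = mv
Ratio = γ = 1/√(1 - 0.9²) = 2.294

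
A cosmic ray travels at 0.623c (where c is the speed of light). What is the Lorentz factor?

v/c = 0.623, so (v/c)² = 0.388129
1 - (v/c)² = 0.611871
γ = 1/√(0.611871) = 1.278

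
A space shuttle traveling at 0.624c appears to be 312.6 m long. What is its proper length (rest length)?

Contracted length L = 312.6 m
γ = 1/√(1 - 0.624²) = 1.2797
L₀ = γL = 1.2797 × 312.6 = 400.0 m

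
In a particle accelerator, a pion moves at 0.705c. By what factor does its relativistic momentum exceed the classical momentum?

p_rel = γmv, p_class = mv
Ratio = γ = 1/√(1 - 0.705²)
= 1/√(0.502975) = 1.410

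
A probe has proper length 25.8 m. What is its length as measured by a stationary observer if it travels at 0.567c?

Proper length L₀ = 25.8 m
γ = 1/√(1 - 0.567²) = 1.214
L = L₀/γ = 25.8/1.214 = 21.25 m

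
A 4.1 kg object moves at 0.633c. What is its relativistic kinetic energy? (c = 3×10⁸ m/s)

γ = 1/√(1 - 0.633²) = 1.29174
γ - 1 = 0.29174
KE = (γ-1)mc² = 0.29174 × 4.1 × (3×10⁸)² = 1.077×10¹⁷ J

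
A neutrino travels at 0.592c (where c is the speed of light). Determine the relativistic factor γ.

v/c = 0.592, so (v/c)² = 0.350464
1 - (v/c)² = 0.649536
γ = 1/√(0.649536) = 1.241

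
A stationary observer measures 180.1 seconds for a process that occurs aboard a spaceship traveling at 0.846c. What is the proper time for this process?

Dilated time Δt = 180.1 seconds
γ = 1/√(1 - 0.846²) = 1.8755
Δt₀ = Δt/γ = 180.1/1.8755 = 96.03 seconds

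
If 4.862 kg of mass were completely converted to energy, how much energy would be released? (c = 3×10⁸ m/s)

Using E = mc²:
c² = (3×10⁸)² = 9×10¹⁶ m²/s²
E = 4.862 × 9×10¹⁶ = 4.376×10¹⁷ J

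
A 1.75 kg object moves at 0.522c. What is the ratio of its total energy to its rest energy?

E = γmc², E₀ = mc²
E/E₀ = γ = 1/√(1 - 0.522²) = 1.172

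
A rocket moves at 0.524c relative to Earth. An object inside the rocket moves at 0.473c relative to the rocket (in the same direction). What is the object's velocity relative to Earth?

u = (u' + v)/(1 + u'v/c²)
Numerator: 0.473 + 0.524 = 0.997
Denominator: 1 + 0.247852 = 1.247852
u = 0.997/1.247852 = 0.7990c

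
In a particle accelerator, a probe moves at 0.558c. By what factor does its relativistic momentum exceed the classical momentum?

p_rel = γmv, p_class = mv
Ratio = γ = 1/√(1 - 0.558²)
= 1/√(0.688636) = 1.205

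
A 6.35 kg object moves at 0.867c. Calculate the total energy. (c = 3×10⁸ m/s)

γ = 1/√(1 - 0.867²) = 2.007
mc² = 6.35 × (3×10⁸)² = 5.715×10¹⁷ J
E = γmc² = 2.007 × 5.715×10¹⁷ = 1.147×10¹⁸ J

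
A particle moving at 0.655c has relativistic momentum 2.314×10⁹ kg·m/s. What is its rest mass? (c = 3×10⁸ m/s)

γ = 1/√(1 - 0.655²) = 1.3234
v = 0.655 × 3×10⁸ = 1.965×10⁸ m/s
m = p/(γv) = 2.314×10⁹/(1.3234 × 1.965×10⁸) = 8.898 kg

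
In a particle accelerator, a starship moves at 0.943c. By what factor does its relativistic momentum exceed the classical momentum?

p_rel = γmv, p_class = mv
Ratio = γ = 1/√(1 - 0.943²)
= 1/√(0.110751) = 3.005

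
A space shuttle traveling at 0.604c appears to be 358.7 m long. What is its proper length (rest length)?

Contracted length L = 358.7 m
γ = 1/√(1 - 0.604²) = 1.2547
L₀ = γL = 1.2547 × 358.7 = 450.1 m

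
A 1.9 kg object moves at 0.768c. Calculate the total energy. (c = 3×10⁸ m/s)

γ = 1/√(1 - 0.768²) = 1.5614
mc² = 1.9 × (3×10⁸)² = 1.710×10¹⁷ J
E = γmc² = 1.5614 × 1.710×10¹⁷ = 2.670×10¹⁷ J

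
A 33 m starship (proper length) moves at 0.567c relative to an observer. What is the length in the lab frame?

Proper length L₀ = 33 m
γ = 1/√(1 - 0.567²) = 1.214
L = L₀/γ = 33/1.214 = 27.18 m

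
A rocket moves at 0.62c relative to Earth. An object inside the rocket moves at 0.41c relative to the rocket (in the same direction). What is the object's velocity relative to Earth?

u = (u' + v)/(1 + u'v/c²)
Numerator: 0.41 + 0.62 = 1.03
Denominator: 1 + 0.2542 = 1.2542
u = 1.03/1.2542 = 0.8212c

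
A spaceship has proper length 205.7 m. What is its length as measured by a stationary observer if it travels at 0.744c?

Proper length L₀ = 205.7 m
γ = 1/√(1 - 0.744²) = 1.497
L = L₀/γ = 205.7/1.497 = 137.4 m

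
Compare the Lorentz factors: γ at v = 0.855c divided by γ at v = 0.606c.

γ₁ = 1/√(1 - 0.855²) = 1.928
γ₂ = 1/√(1 - 0.606²) = 1.257
γ₁/γ₂ = 1.928/1.257 = 1.534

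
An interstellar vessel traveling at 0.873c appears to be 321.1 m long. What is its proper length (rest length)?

Contracted length L = 321.1 m
γ = 1/√(1 - 0.873²) = 2.0504
L₀ = γL = 2.0504 × 321.1 = 658.4 m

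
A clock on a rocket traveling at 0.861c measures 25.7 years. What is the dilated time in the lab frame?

Proper time Δt₀ = 25.7 years
γ = 1/√(1 - 0.861²) = 1.966
Δt = γΔt₀ = 1.966 × 25.7 = 50.53 years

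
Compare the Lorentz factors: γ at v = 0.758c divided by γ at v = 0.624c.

γ₁ = 1/√(1 - 0.758²) = 1.533
γ₂ = 1/√(1 - 0.624²) = 1.280
γ₁/γ₂ = 1.533/1.280 = 1.198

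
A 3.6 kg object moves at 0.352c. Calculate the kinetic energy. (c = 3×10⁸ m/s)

γ = 1/√(1 - 0.352²) = 1.068376
γ - 1 = 0.068376
KE = (γ-1)mc² = 0.068376 × 3.6 × (3×10⁸)² = 2.215×10¹⁶ J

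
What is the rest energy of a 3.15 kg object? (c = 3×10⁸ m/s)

c² = (3×10⁸)² = 9.000×10¹⁶ m²/s²
E₀ = mc² = 3.15 × 9.000×10¹⁶ = 2.835×10¹⁷ J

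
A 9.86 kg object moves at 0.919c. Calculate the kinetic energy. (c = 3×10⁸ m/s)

γ = 1/√(1 - 0.919²) = 2.536
γ - 1 = 1.536
KE = (γ-1)mc² = 1.536 × 9.86 × (3×10⁸)² = 1.363×10¹⁸ J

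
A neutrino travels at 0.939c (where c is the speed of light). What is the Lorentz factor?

v/c = 0.939, so (v/c)² = 0.881721
1 - (v/c)² = 0.118279
γ = 1/√(0.118279) = 2.908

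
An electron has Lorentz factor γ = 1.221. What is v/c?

From γ = 1/√(1 - v²/c²):
1/γ² = 1/1.221² = 0.6708
v²/c² = 1 - 0.6708 = 0.3292
v/c = √(0.3292) = 0.5738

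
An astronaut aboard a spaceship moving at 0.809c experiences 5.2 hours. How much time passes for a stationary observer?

Proper time Δt₀ = 5.2 hours
γ = 1/√(1 - 0.809²) = 1.7012
Δt = γΔt₀ = 1.7012 × 5.2 = 8.846 hours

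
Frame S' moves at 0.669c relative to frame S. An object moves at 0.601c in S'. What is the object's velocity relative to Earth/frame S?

u = (u' + v)/(1 + u'v/c²)
Numerator: 0.601 + 0.669 = 1.27
Denominator: 1 + 0.402069 = 1.402069
u = 1.27/1.402069 = 0.9058c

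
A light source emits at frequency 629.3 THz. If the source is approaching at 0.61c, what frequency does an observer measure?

β = v/c = 0.61
(1+β)/(1-β) = 1.61/0.39 = 4.128
Doppler factor = √(4.128) = 2.032
f_obs = 629.3 × 2.032 = 1279 THz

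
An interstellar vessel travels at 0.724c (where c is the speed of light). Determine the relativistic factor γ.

v/c = 0.724, so (v/c)² = 0.524176
1 - (v/c)² = 0.475824
γ = 1/√(0.475824) = 1.450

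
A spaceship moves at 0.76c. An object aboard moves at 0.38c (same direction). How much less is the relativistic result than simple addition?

Classical: u' + v = 0.38 + 0.76 = 1.14c
Relativistic: u = (0.38 + 0.76)/(1 + 0.2888) = 1.14/1.2888 = 0.8845c
Difference: 1.14 - 0.8845 = 0.2555c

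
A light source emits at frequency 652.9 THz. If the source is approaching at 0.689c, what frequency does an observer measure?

β = v/c = 0.689
(1+β)/(1-β) = 1.689/0.311 = 5.4309
Doppler factor = √(5.4309) = 2.3304
f_obs = 652.9 × 2.3304 = 1522 THz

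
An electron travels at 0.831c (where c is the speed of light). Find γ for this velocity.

v/c = 0.831, so (v/c)² = 0.690561
1 - (v/c)² = 0.309439
γ = 1/√(0.309439) = 1.798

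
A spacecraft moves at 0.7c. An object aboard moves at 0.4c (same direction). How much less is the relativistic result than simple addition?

Classical: u' + v = 0.4 + 0.7 = 1.1c
Relativistic: u = (0.4 + 0.7)/(1 + 0.28) = 1.1/1.28 = 0.8594c
Difference: 1.1 - 0.8594 = 0.2406c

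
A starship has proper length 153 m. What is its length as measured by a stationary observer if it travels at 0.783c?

Proper length L₀ = 153 m
γ = 1/√(1 - 0.783²) = 1.6077
L = L₀/γ = 153/1.6077 = 95.17 m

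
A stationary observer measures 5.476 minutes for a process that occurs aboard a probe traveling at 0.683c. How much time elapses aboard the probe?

Dilated time Δt = 5.476 minutes
γ = 1/√(1 - 0.683²) = 1.369
Δt₀ = Δt/γ = 5.476/1.369 = 4.000 minutes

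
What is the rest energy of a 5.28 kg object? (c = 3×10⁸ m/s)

c² = (3×10⁸)² = 9.000×10¹⁶ m²/s²
E₀ = mc² = 5.28 × 9.000×10¹⁶ = 4.752×10¹⁷ J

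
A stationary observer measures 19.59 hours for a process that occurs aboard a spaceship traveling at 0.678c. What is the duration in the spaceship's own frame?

Dilated time Δt = 19.59 hours
γ = 1/√(1 - 0.678²) = 1.360
Δt₀ = Δt/γ = 19.59/1.360 = 14.40 hours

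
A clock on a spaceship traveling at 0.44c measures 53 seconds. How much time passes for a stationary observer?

Proper time Δt₀ = 53 seconds
γ = 1/√(1 - 0.44²) = 1.1136
Δt = γΔt₀ = 1.1136 × 53 = 59.02 seconds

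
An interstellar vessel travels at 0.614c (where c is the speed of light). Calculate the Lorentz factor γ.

v/c = 0.614, so (v/c)² = 0.376996
1 - (v/c)² = 0.623004
γ = 1/√(0.623004) = 1.267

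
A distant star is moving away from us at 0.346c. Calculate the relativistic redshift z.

β = 0.346
(1+β)/(1-β) = 1.346/0.654 = 2.058
√(2.058) = 1.4346
z = 1.4346 - 1 = 0.4346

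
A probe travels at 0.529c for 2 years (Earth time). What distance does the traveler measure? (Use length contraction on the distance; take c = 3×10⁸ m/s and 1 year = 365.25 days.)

Earth distance: d = v × t = 0.529c × 2 yr = 1.0016×10¹⁶ m
γ = 1.1784
d' = d/γ = 1.0016×10¹⁶/1.1784 = 8.500×10¹⁵ m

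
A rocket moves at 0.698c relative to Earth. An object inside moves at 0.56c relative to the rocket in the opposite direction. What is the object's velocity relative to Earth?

Object's velocity in rocket frame is u' = -0.56c
u = (u' + v)/(1 + u'v/c²) = (v - 0.56)/(1 - 0.56·v/c²)
Numerator: 0.698 - 0.56 = 0.138
Denominator: 1 - 0.39088 = 0.60912
u = 0.138/0.60912 = 0.2266c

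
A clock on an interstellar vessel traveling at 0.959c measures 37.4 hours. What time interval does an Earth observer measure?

Proper time Δt₀ = 37.4 hours
γ = 1/√(1 - 0.959²) = 3.529
Δt = γΔt₀ = 3.529 × 37.4 = 132.0 hours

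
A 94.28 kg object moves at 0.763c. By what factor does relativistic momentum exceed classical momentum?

p_rel = γmv, p_class = mv
Ratio = γ = 1/√(1 - 0.763²) = 1.547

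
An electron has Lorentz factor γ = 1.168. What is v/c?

From γ = 1/√(1 - v²/c²):
1/γ² = 1/1.168² = 0.7330
v²/c² = 1 - 0.7330 = 0.2670
v/c = √(0.2670) = 0.5167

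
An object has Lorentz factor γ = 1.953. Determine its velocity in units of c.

From γ = 1/√(1 - v²/c²):
1/γ² = 1/1.953² = 0.2622
v²/c² = 1 - 0.2622 = 0.7378
v/c = √(0.7378) = 0.8590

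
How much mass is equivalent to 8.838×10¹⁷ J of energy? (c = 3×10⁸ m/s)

From E = mc², we get m = E/c²
c² = (3×10⁸)² = 9×10¹⁶ m²/s²
m = 8.838×10¹⁷ / 9×10¹⁶ = 9.820 kg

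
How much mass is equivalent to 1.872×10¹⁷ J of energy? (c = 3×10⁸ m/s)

From E = mc², we get m = E/c²
c² = (3×10⁸)² = 9×10¹⁶ m²/s²
m = 1.872×10¹⁷ / 9×10¹⁶ = 2.080 kg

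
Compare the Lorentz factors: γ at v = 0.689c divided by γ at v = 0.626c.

γ₁ = 1/√(1 - 0.689²) = 1.380
γ₂ = 1/√(1 - 0.626²) = 1.282
γ₁/γ₂ = 1.380/1.282 = 1.076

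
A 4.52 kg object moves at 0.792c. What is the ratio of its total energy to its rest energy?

E = γmc², E₀ = mc²
E/E₀ = γ = 1/√(1 - 0.792²) = 1.638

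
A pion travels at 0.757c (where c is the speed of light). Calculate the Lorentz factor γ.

v/c = 0.757, so (v/c)² = 0.573049
1 - (v/c)² = 0.426951
γ = 1/√(0.426951) = 1.530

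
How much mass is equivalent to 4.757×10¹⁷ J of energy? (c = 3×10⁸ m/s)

From E = mc², we get m = E/c²
c² = (3×10⁸)² = 9×10¹⁶ m²/s²
m = 4.757×10¹⁷ / 9×10¹⁶ = 5.286 kg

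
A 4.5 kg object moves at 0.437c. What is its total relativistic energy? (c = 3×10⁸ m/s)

γ = 1/√(1 - 0.437²) = 1.1118
mc² = 4.5 × (3×10⁸)² = 4.050×10¹⁷ J
E = γmc² = 1.1118 × 4.050×10¹⁷ = 4.503×10¹⁷ J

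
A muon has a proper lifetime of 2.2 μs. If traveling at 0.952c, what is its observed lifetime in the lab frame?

Proper lifetime τ₀ = 2.2 μs
γ = 1/√(1 - 0.952²) = 3.267
τ = γτ₀ = 3.267 × 2.2 μs = 7.187 μs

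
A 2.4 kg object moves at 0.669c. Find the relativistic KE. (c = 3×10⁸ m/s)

γ = 1/√(1 - 0.669²) = 1.3454
γ - 1 = 0.3454
KE = (γ-1)mc² = 0.3454 × 2.4 × (3×10⁸)² = 7.461×10¹⁶ J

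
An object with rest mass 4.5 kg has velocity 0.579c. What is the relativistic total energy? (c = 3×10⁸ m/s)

γ = 1/√(1 - 0.579²) = 1.2265
mc² = 4.5 × (3×10⁸)² = 4.050×10¹⁷ J
E = γmc² = 1.2265 × 4.050×10¹⁷ = 4.967×10¹⁷ J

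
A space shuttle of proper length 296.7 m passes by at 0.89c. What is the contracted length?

Proper length L₀ = 296.7 m
γ = 1/√(1 - 0.89²) = 2.193
L = L₀/γ = 296.7/2.193 = 135.3 m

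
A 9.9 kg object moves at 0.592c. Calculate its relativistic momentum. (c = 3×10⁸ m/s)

γ = 1/√(1 - 0.592²) = 1.241
v = 0.592 × 3×10⁸ = 1.776×10⁸ m/s
p = γmv = 1.241 × 9.9 × 1.776×10⁸ = 2.182×10⁹ kg·m/s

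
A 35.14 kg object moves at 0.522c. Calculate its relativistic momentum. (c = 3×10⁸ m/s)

γ = 1/√(1 - 0.522²) = 1.1724
v = 0.522 × 3×10⁸ = 1.566×10⁸ m/s
p = γmv = 1.1724 × 35.14 × 1.566×10⁸ = 6.452×10⁹ kg·m/s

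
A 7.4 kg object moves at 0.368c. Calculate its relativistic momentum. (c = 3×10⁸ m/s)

γ = 1/√(1 - 0.368²) = 1.0755
v = 0.368 × 3×10⁸ = 1.104×10⁸ m/s
p = γmv = 1.0755 × 7.4 × 1.104×10⁸ = 8.786×10⁸ kg·m/s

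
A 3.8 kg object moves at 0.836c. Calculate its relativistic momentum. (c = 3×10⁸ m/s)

γ = 1/√(1 - 0.836²) = 1.8224
v = 0.836 × 3×10⁸ = 2.508×10⁸ m/s
p = γmv = 1.8224 × 3.8 × 2.508×10⁸ = 1.737×10⁹ kg·m/s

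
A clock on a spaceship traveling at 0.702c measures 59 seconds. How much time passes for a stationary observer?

Proper time Δt₀ = 59 seconds
γ = 1/√(1 - 0.702²) = 1.404
Δt = γΔt₀ = 1.404 × 59 = 82.84 seconds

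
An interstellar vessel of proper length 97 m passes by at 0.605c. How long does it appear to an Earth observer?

Proper length L₀ = 97 m
γ = 1/√(1 - 0.605²) = 1.256
L = L₀/γ = 97/1.256 = 77.23 m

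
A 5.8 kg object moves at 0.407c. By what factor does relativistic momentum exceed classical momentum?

p_rel = γmv, p_class = mv
Ratio = γ = 1/√(1 - 0.407²) = 1.095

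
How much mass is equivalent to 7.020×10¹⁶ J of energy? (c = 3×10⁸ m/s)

From E = mc², we get m = E/c²
c² = (3×10⁸)² = 9×10¹⁶ m²/s²
m = 7.020×10¹⁶ / 9×10¹⁶ = 0.7800 kg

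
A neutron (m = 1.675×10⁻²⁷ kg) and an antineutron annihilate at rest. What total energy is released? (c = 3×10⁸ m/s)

Both particles have the same rest mass, so total mass = 2m
E = 2m·c² = 2 × 1.675×10⁻²⁷ × (3×10⁸)²
= 2 × 1.675×10⁻²⁷ × 9×10¹⁶
= 3.015×10⁻¹⁰ J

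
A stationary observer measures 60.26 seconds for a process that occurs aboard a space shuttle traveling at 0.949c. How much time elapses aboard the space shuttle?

Dilated time Δt = 60.26 seconds
γ = 1/√(1 - 0.949²) = 3.172
Δt₀ = Δt/γ = 60.26/3.172 = 19.00 seconds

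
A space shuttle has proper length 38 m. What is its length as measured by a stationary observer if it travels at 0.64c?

Proper length L₀ = 38 m
γ = 1/√(1 - 0.64²) = 1.3014
L = L₀/γ = 38/1.3014 = 29.20 m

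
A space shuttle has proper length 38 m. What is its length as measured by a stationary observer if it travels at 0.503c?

Proper length L₀ = 38 m
γ = 1/√(1 - 0.503²) = 1.157
L = L₀/γ = 38/1.157 = 32.84 m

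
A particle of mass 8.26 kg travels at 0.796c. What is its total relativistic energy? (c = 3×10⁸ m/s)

γ = 1/√(1 - 0.796²) = 1.652
mc² = 8.26 × (3×10⁸)² = 7.434×10¹⁷ J
E = γmc² = 1.652 × 7.434×10¹⁷ = 1.228×10¹⁸ J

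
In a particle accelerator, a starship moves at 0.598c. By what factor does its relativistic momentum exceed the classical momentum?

p_rel = γmv, p_class = mv
Ratio = γ = 1/√(1 - 0.598²)
= 1/√(0.642396) = 1.248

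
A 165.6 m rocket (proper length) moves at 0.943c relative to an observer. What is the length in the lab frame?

Proper length L₀ = 165.6 m
γ = 1/√(1 - 0.943²) = 3.005
L = L₀/γ = 165.6/3.005 = 55.11 m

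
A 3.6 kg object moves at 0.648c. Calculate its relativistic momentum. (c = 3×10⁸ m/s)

γ = 1/√(1 - 0.648²) = 1.313
v = 0.648 × 3×10⁸ = 1.944×10⁸ m/s
p = γmv = 1.313 × 3.6 × 1.944×10⁸ = 9.189×10⁸ kg·m/s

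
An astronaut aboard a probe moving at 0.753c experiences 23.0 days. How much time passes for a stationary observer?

Proper time Δt₀ = 23.0 days
γ = 1/√(1 - 0.753²) = 1.5197
Δt = γΔt₀ = 1.5197 × 23.0 = 34.95 days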